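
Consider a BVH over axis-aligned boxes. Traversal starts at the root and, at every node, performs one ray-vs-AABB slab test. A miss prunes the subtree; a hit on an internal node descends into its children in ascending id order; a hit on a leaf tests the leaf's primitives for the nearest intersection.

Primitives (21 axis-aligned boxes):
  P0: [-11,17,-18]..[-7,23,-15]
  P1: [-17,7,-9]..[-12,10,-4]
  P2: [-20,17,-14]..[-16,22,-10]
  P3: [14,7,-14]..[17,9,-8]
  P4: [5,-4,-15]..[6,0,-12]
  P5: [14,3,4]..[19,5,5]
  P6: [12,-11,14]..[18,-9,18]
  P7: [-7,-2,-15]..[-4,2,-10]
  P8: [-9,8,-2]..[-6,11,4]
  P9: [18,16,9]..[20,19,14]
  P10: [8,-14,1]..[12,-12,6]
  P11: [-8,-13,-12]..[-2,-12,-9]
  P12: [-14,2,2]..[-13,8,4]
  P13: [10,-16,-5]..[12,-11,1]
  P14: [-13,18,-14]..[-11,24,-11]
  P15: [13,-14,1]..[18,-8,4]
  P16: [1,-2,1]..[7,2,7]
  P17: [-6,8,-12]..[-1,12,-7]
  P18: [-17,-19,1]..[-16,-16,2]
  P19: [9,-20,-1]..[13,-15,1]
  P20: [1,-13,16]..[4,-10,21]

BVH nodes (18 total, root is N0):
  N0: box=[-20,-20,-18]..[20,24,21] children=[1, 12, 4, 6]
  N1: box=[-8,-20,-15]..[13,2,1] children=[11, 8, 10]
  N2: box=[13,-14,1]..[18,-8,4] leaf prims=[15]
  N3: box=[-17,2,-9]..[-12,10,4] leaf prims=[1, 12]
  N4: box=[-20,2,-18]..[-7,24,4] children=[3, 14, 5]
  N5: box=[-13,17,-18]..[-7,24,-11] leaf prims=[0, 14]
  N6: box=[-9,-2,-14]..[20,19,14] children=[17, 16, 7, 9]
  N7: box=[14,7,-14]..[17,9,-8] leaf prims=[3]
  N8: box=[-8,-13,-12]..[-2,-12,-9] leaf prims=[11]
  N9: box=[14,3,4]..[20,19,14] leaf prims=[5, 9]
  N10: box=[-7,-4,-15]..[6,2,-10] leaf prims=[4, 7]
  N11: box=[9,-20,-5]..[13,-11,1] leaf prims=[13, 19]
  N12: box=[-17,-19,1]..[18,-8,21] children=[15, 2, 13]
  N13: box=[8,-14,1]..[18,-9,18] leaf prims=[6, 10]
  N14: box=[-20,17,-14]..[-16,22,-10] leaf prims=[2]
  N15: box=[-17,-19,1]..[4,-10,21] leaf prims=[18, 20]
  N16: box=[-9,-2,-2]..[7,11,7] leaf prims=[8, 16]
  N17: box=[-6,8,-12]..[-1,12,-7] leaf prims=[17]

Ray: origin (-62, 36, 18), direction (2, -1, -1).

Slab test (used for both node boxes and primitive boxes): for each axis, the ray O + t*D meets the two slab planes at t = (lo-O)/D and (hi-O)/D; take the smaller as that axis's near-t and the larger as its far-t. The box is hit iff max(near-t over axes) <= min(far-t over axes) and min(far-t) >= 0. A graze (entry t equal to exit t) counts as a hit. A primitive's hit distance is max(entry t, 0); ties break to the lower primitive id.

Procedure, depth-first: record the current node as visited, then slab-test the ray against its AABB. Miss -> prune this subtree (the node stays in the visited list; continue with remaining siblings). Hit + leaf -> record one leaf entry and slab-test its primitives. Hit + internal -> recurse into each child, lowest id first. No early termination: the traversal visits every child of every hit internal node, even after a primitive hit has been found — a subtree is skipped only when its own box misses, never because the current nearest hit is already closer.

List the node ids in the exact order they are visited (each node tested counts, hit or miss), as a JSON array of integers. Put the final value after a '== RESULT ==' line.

Trace the traversal:
N0 x:[21,41] y:[12,56] z:[-3,36] -> hit [21,36], descend [1, 4, 6, 12]
  N1 x:[27,75/2] y:[34,56] z:[17,33] -> miss, prune
  N4 x:[21,55/2] y:[12,34] z:[14,36] -> hit [21,55/2], descend [3, 5, 14]
    N3 x:[45/2,25] y:[26,34] z:[14,27] -> miss, prune
    N5 x:[49/2,55/2] y:[12,19] z:[29,36] -> miss, prune
    N14 x:[21,23] y:[14,19] z:[28,32] -> miss, prune
  N6 x:[53/2,41] y:[17,38] z:[4,32] -> hit [53/2,32], descend [7, 9, 16, 17]
    N7 x:[38,79/2] y:[27,29] z:[26,32] -> miss, prune
    N9 x:[38,41] y:[17,33] z:[4,14] -> miss, prune
    N16 x:[53/2,69/2] y:[25,38] z:[11,20] -> miss, prune
    N17 x:[28,61/2] y:[24,28] z:[25,30] -> hit [28,28] leaf, test {P17@t=28}
  N12 x:[45/2,40] y:[44,55] z:[-3,17] -> miss, prune

12 AABB tests over nodes [0, 1, 4, 3, 5, 14, 6, 7, 9, 16, 17, 12]; 1 leaf entered; closest P17.

== RESULT ==
[0, 1, 4, 3, 5, 14, 6, 7, 9, 16, 17, 12]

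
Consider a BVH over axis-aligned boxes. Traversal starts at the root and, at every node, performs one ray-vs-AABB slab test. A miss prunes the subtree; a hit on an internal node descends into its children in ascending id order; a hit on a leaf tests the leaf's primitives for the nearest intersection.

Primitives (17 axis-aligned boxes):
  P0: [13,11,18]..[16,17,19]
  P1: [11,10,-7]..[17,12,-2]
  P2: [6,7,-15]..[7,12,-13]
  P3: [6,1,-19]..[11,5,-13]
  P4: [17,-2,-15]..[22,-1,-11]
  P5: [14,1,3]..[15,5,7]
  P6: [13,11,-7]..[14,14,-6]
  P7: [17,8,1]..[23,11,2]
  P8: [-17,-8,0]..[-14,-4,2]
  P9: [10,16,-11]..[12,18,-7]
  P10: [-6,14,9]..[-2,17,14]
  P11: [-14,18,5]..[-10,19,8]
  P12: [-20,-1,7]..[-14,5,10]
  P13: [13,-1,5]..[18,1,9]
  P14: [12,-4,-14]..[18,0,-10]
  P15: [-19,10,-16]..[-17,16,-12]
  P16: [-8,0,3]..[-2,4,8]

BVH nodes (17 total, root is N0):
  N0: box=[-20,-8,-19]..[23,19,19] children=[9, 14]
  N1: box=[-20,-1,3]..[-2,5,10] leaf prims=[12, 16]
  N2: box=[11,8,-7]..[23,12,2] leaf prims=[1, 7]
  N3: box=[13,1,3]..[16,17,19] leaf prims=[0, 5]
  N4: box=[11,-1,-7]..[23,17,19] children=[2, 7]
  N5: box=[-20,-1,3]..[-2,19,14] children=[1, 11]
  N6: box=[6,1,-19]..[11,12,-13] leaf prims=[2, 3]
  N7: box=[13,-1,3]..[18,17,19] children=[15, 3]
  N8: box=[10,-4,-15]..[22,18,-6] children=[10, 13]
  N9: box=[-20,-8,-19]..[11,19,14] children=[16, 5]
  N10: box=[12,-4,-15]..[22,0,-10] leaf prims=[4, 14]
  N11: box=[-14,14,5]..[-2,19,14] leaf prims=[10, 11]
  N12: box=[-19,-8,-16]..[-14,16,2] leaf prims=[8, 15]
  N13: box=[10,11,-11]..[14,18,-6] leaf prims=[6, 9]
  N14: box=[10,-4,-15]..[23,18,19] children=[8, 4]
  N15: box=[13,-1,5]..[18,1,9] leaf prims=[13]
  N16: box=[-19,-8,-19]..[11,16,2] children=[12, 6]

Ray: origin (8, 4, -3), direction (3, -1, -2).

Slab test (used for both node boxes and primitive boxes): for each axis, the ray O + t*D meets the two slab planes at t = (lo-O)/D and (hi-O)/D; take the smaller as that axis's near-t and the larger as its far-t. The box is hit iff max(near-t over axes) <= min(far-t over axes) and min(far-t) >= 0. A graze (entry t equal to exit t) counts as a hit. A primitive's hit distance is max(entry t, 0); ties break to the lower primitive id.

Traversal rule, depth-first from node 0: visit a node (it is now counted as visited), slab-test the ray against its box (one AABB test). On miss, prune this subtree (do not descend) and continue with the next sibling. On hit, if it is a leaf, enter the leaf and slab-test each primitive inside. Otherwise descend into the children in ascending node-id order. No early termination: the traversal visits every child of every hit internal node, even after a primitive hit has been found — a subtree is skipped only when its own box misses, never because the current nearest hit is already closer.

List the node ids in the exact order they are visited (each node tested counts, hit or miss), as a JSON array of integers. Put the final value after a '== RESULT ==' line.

Walk:
N0 x:[-28/3,5] y:[-15,12] z:[-11,8] -> hit [-28/3,5], descend [9, 14]
  N9 x:[-28/3,1] y:[-15,12] z:[-17/2,8] -> hit [-17/2,1], descend [5, 16]
    N5 x:[-28/3,-10/3] y:[-15,5] z:[-17/2,-3] -> miss, prune
    N16 x:[-9,1] y:[-12,12] z:[-5/2,8] -> hit [-5/2,1], descend [6, 12]
      N6 x:[-2/3,1] y:[-8,3] z:[5,8] -> miss, prune
      N12 x:[-9,-22/3] y:[-12,12] z:[-5/2,13/2] -> miss, prune
  N14 x:[2/3,5] y:[-14,8] z:[-11,6] -> hit [2/3,5], descend [4, 8]
    N4 x:[1,5] y:[-13,5] z:[-11,2] -> hit [1,2], descend [2, 7]
      N2 x:[1,5] y:[-8,-4] z:[-5/2,2] -> miss, prune
      N7 x:[5/3,10/3] y:[-13,5] z:[-11,-3] -> miss, prune
    N8 x:[2/3,14/3] y:[-14,8] z:[3/2,6] -> hit [3/2,14/3], descend [10, 13]
      N10 x:[4/3,14/3] y:[4,8] z:[7/2,6] -> hit [4,14/3] leaf, test {P4(miss), P14(miss)}
      N13 x:[2/3,2] y:[-14,-7] z:[3/2,4] -> miss, prune

Visited [0, 9, 5, 16, 6, 12, 14, 4, 2, 7, 8, 10, 13]. Tests: 13 box, 1 leaf. Nearest: miss.

== RESULT ==
[0, 9, 5, 16, 6, 12, 14, 4, 2, 7, 8, 10, 13]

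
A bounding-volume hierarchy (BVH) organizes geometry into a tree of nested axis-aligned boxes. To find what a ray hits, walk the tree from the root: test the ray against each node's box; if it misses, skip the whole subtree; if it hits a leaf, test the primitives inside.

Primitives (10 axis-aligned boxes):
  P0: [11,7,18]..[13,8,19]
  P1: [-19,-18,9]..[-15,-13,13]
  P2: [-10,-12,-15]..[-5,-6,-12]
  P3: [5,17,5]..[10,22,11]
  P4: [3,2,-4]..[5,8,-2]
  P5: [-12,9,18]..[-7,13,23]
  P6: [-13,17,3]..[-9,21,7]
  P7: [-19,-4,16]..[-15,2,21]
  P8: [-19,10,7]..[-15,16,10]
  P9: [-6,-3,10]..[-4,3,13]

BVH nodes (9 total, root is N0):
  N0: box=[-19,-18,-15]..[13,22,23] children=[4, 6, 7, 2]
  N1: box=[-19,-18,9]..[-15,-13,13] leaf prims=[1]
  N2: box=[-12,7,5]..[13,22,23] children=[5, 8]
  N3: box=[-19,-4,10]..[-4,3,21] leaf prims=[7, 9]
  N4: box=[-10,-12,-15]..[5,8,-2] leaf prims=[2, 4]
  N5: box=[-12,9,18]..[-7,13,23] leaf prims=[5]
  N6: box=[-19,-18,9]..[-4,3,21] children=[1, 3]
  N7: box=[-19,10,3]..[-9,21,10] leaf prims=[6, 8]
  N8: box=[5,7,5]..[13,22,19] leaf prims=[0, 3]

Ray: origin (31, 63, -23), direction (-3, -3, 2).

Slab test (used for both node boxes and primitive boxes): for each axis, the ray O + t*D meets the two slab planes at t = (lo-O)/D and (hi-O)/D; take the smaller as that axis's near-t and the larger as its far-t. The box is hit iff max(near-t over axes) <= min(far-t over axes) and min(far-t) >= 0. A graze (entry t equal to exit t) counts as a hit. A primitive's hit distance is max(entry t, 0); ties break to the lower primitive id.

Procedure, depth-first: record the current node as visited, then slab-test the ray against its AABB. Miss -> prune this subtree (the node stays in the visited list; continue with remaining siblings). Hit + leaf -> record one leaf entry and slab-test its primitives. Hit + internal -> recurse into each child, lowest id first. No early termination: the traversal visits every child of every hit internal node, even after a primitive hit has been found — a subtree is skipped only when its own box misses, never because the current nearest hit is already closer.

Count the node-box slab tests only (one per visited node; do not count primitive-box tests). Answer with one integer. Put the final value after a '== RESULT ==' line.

Walk:
N0 x:[6,50/3] y:[41/3,27] z:[4,23] -> hit [41/3,50/3], descend [2, 4, 6, 7]
  N2 x:[6,43/3] y:[41/3,56/3] z:[14,23] -> hit [14,43/3], descend [5, 8]
    N5 x:[38/3,43/3] y:[50/3,18] z:[41/2,23] -> miss, prune
    N8 x:[6,26/3] y:[41/3,56/3] z:[14,21] -> miss, prune
  N4 x:[26/3,41/3] y:[55/3,25] z:[4,21/2] -> miss, prune
  N6 x:[35/3,50/3] y:[20,27] z:[16,22] -> miss, prune
  N7 x:[40/3,50/3] y:[14,53/3] z:[13,33/2] -> hit [14,33/2] leaf, test {P6@t=14, P8@t=47/3}

7 AABB tests over nodes [0, 2, 5, 8, 4, 6, 7]; 1 leaf entered; closest P6.

== RESULT ==
7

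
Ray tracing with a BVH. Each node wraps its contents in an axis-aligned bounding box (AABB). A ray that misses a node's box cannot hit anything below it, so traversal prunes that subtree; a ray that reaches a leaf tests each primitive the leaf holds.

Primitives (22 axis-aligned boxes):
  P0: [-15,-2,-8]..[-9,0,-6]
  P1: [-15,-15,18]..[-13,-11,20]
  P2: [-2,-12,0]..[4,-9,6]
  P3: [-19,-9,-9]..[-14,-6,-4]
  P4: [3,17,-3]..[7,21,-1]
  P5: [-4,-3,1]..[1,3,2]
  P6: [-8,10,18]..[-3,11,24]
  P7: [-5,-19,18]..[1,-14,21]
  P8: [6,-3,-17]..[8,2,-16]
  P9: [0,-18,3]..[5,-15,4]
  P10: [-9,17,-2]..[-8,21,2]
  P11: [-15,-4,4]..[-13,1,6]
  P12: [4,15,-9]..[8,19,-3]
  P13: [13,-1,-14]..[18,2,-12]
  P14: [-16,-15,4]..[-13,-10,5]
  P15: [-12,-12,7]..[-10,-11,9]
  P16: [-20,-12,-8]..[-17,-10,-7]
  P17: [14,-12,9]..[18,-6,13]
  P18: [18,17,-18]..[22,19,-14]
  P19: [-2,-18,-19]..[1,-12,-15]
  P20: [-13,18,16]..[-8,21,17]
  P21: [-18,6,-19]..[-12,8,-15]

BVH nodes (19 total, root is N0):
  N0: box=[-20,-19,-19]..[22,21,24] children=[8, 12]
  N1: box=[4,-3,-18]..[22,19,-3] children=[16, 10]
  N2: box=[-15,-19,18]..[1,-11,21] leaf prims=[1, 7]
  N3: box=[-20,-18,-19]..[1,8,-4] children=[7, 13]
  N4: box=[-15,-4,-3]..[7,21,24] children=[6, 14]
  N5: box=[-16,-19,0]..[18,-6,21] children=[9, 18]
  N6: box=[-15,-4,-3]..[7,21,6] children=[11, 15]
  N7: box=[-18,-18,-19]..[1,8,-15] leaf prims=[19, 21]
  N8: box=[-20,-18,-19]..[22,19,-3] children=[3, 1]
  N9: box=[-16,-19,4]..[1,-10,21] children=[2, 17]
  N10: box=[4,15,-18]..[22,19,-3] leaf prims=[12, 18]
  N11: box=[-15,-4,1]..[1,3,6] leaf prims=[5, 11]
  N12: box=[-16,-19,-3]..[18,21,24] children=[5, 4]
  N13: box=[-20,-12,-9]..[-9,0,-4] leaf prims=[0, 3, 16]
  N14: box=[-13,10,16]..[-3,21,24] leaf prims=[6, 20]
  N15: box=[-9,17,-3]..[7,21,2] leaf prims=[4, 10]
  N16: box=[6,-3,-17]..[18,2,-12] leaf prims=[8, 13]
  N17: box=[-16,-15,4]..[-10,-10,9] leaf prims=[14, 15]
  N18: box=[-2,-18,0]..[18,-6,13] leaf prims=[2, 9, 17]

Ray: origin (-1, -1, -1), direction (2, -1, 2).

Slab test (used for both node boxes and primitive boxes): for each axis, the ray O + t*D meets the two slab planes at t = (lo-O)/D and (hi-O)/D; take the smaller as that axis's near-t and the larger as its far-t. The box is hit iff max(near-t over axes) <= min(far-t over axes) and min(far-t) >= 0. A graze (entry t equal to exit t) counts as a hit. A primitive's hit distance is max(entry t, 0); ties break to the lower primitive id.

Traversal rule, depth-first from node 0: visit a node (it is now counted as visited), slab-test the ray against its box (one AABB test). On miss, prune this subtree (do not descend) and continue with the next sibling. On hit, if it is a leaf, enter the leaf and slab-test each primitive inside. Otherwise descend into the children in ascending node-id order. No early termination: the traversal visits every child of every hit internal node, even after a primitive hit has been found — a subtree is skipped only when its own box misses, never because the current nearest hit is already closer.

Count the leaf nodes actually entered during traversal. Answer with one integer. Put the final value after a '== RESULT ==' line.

Trace the traversal:
N0 x:[-19/2,23/2] y:[-22,18] z:[-9,25/2] -> hit [-9,23/2], descend [8, 12]
  N8 x:[-19/2,23/2] y:[-20,17] z:[-9,-1] -> miss, prune
  N12 x:[-15/2,19/2] y:[-22,18] z:[-1,25/2] -> hit [-1,19/2], descend [4, 5]
    N4 x:[-7,4] y:[-22,3] z:[-1,25/2] -> hit [-1,3], descend [6, 14]
      N6 x:[-7,4] y:[-22,3] z:[-1,7/2] -> hit [-1,3], descend [11, 15]
        N11 x:[-7,1] y:[-4,3] z:[1,7/2] -> hit [1,1] leaf, test {P5@t=1, P11(miss)}
        N15 x:[-4,4] y:[-22,-18] z:[-1,3/2] -> miss, prune
      N14 x:[-6,-1] y:[-22,-11] z:[17/2,25/2] -> miss, prune
    N5 x:[-15/2,19/2] y:[5,18] z:[1/2,11] -> hit [5,19/2], descend [9, 18]
      N9 x:[-15/2,1] y:[9,18] z:[5/2,11] -> miss, prune
      N18 x:[-1/2,19/2] y:[5,17] z:[1/2,7] -> hit [5,7] leaf, test {P2(miss), P9(miss), P17(miss)}

11 AABB tests over nodes [0, 8, 12, 4, 6, 11, 15, 14, 5, 9, 18]; 2 leaves entered; closest P5.

== RESULT ==
2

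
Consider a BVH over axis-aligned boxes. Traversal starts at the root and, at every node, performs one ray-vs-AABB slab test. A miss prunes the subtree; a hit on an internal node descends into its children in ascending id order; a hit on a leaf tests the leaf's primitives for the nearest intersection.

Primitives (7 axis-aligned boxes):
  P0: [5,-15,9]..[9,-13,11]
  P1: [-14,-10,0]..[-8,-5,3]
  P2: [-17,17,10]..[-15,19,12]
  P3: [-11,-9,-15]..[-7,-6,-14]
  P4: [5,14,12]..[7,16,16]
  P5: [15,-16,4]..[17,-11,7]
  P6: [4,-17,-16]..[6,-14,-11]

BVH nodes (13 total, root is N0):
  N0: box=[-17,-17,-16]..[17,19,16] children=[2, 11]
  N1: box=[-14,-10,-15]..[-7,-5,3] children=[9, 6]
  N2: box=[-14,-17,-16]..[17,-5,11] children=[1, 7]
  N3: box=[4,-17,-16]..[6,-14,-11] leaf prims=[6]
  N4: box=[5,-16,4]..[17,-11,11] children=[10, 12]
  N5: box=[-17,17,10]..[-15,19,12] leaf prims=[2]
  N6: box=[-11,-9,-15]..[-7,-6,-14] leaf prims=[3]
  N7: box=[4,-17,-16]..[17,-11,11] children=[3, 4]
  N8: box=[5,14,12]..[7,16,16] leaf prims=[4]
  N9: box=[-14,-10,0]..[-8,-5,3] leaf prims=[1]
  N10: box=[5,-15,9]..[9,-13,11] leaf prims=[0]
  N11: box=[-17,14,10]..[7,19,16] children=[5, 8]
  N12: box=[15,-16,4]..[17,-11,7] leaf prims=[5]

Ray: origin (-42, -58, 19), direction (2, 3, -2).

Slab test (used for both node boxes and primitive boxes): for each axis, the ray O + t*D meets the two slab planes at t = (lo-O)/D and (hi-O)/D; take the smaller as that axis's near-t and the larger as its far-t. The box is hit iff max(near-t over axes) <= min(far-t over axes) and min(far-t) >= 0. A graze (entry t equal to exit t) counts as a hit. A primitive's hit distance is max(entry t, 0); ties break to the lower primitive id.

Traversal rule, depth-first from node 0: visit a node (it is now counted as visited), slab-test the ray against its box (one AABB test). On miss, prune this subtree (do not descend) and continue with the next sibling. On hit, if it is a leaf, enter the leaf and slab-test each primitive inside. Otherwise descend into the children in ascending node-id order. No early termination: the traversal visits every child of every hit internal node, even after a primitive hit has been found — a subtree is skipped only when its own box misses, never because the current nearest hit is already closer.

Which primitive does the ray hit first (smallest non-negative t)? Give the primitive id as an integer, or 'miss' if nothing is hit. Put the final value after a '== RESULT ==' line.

Trace the traversal:
N0 x:[25/2,59/2] y:[41/3,77/3] z:[3/2,35/2] -> hit [41/3,35/2], descend [2, 11]
  N2 x:[14,59/2] y:[41/3,53/3] z:[4,35/2] -> hit [14,35/2], descend [1, 7]
    N1 x:[14,35/2] y:[16,53/3] z:[8,17] -> hit [16,17], descend [6, 9]
      N6 x:[31/2,35/2] y:[49/3,52/3] z:[33/2,17] -> hit [33/2,17] leaf, test {P3@t=33/2}
      N9 x:[14,17] y:[16,53/3] z:[8,19/2] -> miss, prune
    N7 x:[23,59/2] y:[41/3,47/3] z:[4,35/2] -> miss, prune
  N11 x:[25/2,49/2] y:[24,77/3] z:[3/2,9/2] -> miss, prune

Summary -> nodes [0, 2, 1, 6, 9, 7, 11]; box-tests=7; leaf-entries=1; first=P3

== RESULT ==
3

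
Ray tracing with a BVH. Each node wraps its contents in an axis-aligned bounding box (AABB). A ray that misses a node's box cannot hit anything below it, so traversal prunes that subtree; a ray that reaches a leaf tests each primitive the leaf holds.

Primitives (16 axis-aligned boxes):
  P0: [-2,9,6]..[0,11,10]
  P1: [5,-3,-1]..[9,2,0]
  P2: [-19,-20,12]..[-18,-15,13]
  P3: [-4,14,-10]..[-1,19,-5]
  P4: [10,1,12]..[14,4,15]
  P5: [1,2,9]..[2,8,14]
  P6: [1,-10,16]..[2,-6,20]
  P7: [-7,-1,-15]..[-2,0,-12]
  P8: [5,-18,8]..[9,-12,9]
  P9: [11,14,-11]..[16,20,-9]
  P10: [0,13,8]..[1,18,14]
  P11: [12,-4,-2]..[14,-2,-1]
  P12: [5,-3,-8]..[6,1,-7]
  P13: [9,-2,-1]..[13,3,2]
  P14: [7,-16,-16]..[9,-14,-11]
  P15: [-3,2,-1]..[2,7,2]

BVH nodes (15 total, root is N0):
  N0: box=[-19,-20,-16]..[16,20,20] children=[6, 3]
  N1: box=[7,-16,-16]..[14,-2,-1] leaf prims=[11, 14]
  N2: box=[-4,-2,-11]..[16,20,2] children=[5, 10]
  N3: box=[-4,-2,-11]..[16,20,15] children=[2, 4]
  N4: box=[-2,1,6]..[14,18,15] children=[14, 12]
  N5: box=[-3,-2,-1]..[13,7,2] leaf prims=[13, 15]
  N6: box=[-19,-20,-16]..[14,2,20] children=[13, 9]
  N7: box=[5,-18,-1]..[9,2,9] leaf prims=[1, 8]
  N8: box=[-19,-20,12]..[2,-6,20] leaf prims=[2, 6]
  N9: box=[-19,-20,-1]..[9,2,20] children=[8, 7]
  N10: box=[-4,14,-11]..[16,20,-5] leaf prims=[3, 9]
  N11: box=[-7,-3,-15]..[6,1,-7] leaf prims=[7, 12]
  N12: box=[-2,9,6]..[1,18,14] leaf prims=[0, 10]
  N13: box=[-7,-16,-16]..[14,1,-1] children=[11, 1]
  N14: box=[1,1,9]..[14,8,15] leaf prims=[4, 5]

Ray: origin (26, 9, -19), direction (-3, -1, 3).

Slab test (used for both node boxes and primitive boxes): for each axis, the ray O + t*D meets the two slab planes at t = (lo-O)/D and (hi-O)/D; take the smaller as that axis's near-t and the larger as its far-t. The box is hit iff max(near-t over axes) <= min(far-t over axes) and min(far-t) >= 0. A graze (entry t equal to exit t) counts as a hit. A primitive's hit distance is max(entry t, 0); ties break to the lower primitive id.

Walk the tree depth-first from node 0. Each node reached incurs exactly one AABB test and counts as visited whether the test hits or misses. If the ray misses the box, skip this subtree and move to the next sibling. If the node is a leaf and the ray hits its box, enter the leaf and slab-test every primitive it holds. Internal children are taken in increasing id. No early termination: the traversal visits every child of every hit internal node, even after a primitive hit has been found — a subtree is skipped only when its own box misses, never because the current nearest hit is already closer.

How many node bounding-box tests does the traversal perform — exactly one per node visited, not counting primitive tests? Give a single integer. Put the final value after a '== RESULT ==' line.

Traverse from the root:
N0 x:[10/3,15] y:[-11,29] z:[1,13] -> hit [10/3,13], descend [3, 6]
  N3 x:[10/3,10] y:[-11,11] z:[8/3,34/3] -> hit [10/3,10], descend [2, 4]
    N2 x:[10/3,10] y:[-11,11] z:[8/3,7] -> hit [10/3,7], descend [5, 10]
      N5 x:[13/3,29/3] y:[2,11] z:[6,7] -> hit [6,7] leaf, test {P13(miss), P15(miss)}
      N10 x:[10/3,10] y:[-11,-5] z:[8/3,14/3] -> miss, prune
    N4 x:[4,28/3] y:[-9,8] z:[25/3,34/3] -> miss, prune
  N6 x:[4,15] y:[7,29] z:[1,13] -> hit [7,13], descend [9, 13]
    N9 x:[17/3,15] y:[7,29] z:[6,13] -> hit [7,13], descend [7, 8]
      N7 x:[17/3,7] y:[7,27] z:[6,28/3] -> hit [7,7] leaf, test {P1(miss), P8(miss)}
      N8 x:[8,15] y:[15,29] z:[31/3,13] -> miss, prune
    N13 x:[4,11] y:[8,25] z:[1,6] -> miss, prune

11 AABB tests over nodes [0, 3, 2, 5, 10, 4, 6, 9, 7, 8, 13]; 2 leaves entered; closest miss.

== RESULT ==
11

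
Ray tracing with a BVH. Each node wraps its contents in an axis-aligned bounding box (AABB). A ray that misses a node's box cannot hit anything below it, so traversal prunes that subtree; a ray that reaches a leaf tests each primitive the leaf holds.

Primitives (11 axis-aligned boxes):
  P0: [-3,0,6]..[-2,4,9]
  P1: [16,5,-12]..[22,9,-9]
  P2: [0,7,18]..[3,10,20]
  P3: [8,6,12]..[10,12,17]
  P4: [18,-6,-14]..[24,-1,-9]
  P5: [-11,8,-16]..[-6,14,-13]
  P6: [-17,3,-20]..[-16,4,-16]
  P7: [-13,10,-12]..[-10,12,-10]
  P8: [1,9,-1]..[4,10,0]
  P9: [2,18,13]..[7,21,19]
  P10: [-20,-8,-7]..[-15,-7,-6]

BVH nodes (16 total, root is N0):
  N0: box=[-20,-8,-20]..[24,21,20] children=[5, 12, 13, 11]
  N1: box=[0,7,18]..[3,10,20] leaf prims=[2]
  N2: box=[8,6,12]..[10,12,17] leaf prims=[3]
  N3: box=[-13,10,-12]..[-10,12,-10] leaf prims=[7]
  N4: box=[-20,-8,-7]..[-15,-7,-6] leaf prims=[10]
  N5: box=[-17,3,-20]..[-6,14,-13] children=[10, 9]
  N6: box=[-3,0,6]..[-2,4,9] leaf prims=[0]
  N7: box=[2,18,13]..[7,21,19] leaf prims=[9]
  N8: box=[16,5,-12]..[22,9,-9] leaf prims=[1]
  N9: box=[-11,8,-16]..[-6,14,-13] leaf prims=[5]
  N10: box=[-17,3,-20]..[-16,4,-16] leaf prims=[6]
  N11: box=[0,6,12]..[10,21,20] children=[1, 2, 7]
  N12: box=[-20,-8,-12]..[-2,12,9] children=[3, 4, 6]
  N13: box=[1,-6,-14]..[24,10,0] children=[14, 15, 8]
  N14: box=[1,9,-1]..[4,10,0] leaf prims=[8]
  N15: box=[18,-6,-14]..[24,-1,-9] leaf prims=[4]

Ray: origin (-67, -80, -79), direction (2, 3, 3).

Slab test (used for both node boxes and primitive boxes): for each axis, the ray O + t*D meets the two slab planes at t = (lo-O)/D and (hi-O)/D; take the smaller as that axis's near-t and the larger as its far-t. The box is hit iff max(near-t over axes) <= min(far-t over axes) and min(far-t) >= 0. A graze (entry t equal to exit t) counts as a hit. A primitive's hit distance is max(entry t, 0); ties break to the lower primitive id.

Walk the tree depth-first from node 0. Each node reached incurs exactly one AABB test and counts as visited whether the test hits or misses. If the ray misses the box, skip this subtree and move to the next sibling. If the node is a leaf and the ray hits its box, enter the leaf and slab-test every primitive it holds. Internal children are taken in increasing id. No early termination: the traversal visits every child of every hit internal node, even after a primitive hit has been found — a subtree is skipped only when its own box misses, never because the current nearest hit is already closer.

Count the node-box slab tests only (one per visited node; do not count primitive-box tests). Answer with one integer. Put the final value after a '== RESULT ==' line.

Trace the traversal:
N0 x:[47/2,91/2] y:[24,101/3] z:[59/3,33] -> hit [24,33], descend [5, 11, 12, 13]
  N5 x:[25,61/2] y:[83/3,94/3] z:[59/3,22] -> miss, prune
  N11 x:[67/2,77/2] y:[86/3,101/3] z:[91/3,33] -> miss, prune
  N12 x:[47/2,65/2] y:[24,92/3] z:[67/3,88/3] -> hit [24,88/3], descend [3, 4, 6]
    N3 x:[27,57/2] y:[30,92/3] z:[67/3,23] -> miss, prune
    N4 x:[47/2,26] y:[24,73/3] z:[24,73/3] -> hit [24,73/3] leaf, test {P10@t=24}
    N6 x:[32,65/2] y:[80/3,28] z:[85/3,88/3] -> miss, prune
  N13 x:[34,91/2] y:[74/3,30] z:[65/3,79/3] -> miss, prune

8 AABB tests over nodes [0, 5, 11, 12, 3, 4, 6, 13]; 1 leaf entered; closest P10.

== RESULT ==
8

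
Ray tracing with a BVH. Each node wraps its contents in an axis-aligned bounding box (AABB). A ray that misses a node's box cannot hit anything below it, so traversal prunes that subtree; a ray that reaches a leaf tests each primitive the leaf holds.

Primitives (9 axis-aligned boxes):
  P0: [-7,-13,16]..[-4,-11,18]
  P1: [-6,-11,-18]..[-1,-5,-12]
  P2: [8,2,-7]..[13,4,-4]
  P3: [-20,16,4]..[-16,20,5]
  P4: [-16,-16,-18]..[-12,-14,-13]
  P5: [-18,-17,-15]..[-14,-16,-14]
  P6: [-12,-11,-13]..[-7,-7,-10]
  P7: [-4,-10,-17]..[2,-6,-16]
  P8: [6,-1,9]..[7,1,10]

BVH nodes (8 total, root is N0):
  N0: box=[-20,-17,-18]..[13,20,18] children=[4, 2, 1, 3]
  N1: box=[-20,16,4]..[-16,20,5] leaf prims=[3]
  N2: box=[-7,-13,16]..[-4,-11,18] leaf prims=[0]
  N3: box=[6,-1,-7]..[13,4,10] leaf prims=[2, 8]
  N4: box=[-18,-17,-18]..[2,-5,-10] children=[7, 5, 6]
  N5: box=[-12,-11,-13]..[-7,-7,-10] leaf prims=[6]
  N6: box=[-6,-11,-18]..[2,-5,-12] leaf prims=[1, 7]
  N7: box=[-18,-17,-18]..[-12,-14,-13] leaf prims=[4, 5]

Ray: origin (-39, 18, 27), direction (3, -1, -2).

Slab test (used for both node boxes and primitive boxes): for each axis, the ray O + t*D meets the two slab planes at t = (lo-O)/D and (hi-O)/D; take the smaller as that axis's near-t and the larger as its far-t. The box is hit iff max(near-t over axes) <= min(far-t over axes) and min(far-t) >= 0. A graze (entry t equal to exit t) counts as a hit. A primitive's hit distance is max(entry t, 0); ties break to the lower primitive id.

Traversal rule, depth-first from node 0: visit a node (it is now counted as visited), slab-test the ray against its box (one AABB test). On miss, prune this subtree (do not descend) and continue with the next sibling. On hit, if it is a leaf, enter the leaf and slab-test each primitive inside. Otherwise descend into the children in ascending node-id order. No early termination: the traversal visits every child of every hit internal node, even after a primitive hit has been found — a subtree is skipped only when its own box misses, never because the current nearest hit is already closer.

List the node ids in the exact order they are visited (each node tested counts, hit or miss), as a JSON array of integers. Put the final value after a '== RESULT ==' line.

Trace the traversal:
N0 x:[19/3,52/3] y:[-2,35] z:[9/2,45/2] -> hit [19/3,52/3], descend [1, 2, 3, 4]
  N1 x:[19/3,23/3] y:[-2,2] z:[11,23/2] -> miss, prune
  N2 x:[32/3,35/3] y:[29,31] z:[9/2,11/2] -> miss, prune
  N3 x:[15,52/3] y:[14,19] z:[17/2,17] -> hit [15,17] leaf, test {P2@t=47/3, P8(miss)}
  N4 x:[7,41/3] y:[23,35] z:[37/2,45/2] -> miss, prune

Summary -> nodes [0, 1, 2, 3, 4]; box-tests=5; leaf-entries=1; first=P2

== RESULT ==
[0, 1, 2, 3, 4]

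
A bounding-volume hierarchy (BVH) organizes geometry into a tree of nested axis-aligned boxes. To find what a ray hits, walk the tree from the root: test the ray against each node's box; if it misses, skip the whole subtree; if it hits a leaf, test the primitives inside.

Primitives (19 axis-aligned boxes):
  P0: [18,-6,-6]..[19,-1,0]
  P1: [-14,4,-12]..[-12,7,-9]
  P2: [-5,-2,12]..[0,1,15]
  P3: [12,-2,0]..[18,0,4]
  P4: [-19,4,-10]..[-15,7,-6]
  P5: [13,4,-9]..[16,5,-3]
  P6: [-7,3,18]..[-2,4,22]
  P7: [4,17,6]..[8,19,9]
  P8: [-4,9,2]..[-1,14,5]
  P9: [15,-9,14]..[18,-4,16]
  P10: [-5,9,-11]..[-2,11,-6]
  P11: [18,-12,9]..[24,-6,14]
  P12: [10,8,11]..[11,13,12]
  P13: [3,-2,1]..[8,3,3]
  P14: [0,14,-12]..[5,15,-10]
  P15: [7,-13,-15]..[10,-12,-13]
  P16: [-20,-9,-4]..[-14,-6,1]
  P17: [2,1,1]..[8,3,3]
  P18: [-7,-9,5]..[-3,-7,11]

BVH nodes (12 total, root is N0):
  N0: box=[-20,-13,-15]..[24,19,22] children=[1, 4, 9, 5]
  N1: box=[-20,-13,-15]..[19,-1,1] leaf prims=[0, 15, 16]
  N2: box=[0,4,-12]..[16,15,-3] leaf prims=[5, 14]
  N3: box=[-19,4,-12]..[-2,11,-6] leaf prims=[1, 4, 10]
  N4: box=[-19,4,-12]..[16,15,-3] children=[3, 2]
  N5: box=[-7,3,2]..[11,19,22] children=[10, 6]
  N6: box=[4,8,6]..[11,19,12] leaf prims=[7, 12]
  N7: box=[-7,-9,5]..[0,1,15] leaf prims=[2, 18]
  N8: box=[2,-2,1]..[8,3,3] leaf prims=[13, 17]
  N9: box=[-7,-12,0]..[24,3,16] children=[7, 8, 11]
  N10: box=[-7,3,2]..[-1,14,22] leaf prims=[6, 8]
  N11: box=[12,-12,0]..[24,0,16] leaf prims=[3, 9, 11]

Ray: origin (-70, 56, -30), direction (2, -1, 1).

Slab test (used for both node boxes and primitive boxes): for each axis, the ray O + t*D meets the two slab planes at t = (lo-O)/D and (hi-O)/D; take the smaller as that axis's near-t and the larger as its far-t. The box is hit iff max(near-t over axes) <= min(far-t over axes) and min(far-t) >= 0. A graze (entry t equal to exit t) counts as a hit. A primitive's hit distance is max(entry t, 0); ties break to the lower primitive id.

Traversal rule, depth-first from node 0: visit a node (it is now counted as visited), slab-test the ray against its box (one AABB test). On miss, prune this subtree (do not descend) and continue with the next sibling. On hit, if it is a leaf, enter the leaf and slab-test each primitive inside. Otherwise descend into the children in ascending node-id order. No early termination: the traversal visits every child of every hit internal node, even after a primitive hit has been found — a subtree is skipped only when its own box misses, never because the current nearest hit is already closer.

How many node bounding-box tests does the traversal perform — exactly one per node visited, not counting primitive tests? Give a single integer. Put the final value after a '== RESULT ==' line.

Walk:
N0 x:[25,47] y:[37,69] z:[15,52] -> hit [37,47], descend [1, 4, 5, 9]
  N1 x:[25,89/2] y:[57,69] z:[15,31] -> miss, prune
  N4 x:[51/2,43] y:[41,52] z:[18,27] -> miss, prune
  N5 x:[63/2,81/2] y:[37,53] z:[32,52] -> hit [37,81/2], descend [6, 10]
    N6 x:[37,81/2] y:[37,48] z:[36,42] -> hit [37,81/2] leaf, test {P7@t=37, P12(miss)}
    N10 x:[63/2,69/2] y:[42,53] z:[32,52] -> miss, prune
  N9 x:[63/2,47] y:[53,68] z:[30,46] -> miss, prune

Visited [0, 1, 4, 5, 6, 10, 9]. Tests: 7 box, 1 leaf. Nearest: P7.

== RESULT ==
7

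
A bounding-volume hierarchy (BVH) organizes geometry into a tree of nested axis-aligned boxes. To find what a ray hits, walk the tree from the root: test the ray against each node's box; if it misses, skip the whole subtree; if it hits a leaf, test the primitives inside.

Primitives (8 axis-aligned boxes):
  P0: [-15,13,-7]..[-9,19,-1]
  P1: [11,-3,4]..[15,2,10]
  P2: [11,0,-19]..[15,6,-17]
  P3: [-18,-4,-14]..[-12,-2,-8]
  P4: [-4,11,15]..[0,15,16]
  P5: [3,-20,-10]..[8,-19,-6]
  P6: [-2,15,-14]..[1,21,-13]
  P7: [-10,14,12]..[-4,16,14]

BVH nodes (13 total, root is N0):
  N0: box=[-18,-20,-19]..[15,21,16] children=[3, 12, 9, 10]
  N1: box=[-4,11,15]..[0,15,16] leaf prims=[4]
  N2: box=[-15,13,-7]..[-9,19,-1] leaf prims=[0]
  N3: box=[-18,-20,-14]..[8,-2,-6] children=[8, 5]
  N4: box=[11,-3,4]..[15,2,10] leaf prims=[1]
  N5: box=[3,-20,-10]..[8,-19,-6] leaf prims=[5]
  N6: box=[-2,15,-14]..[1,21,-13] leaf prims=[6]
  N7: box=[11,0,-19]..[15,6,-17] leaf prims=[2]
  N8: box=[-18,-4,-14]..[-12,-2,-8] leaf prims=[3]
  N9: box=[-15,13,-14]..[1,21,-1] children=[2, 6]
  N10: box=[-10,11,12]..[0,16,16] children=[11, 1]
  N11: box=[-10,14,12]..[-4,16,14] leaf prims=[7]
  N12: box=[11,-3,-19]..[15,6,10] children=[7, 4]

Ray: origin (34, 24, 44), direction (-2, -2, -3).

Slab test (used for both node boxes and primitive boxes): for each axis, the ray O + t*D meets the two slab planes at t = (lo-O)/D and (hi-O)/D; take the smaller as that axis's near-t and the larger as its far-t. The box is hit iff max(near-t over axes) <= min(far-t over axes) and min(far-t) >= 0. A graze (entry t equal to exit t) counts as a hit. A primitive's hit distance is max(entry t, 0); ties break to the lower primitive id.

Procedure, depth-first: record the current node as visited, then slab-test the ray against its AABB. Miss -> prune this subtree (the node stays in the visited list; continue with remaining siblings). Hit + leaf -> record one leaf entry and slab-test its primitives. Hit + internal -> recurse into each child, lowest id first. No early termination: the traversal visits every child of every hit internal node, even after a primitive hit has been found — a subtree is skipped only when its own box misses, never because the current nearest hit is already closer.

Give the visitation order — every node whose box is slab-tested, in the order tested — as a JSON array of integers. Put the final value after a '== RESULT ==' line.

Walk:
N0 x:[19/2,26] y:[3/2,22] z:[28/3,21] -> hit [19/2,21], descend [3, 9, 10, 12]
  N3 x:[13,26] y:[13,22] z:[50/3,58/3] -> hit [50/3,58/3], descend [5, 8]
    N5 x:[13,31/2] y:[43/2,22] z:[50/3,18] -> miss, prune
    N8 x:[23,26] y:[13,14] z:[52/3,58/3] -> miss, prune
  N9 x:[33/2,49/2] y:[3/2,11/2] z:[15,58/3] -> miss, prune
  N10 x:[17,22] y:[4,13/2] z:[28/3,32/3] -> miss, prune
  N12 x:[19/2,23/2] y:[9,27/2] z:[34/3,21] -> hit [34/3,23/2], descend [4, 7]
    N4 x:[19/2,23/2] y:[11,27/2] z:[34/3,40/3] -> hit [34/3,23/2] leaf, test {P1@t=34/3}
    N7 x:[19/2,23/2] y:[9,12] z:[61/3,21] -> miss, prune

order=[0, 3, 5, 8, 9, 10, 12, 4, 7]  |boxes|=9  |leaves|=1  hit=P1

== RESULT ==
[0, 3, 5, 8, 9, 10, 12, 4, 7]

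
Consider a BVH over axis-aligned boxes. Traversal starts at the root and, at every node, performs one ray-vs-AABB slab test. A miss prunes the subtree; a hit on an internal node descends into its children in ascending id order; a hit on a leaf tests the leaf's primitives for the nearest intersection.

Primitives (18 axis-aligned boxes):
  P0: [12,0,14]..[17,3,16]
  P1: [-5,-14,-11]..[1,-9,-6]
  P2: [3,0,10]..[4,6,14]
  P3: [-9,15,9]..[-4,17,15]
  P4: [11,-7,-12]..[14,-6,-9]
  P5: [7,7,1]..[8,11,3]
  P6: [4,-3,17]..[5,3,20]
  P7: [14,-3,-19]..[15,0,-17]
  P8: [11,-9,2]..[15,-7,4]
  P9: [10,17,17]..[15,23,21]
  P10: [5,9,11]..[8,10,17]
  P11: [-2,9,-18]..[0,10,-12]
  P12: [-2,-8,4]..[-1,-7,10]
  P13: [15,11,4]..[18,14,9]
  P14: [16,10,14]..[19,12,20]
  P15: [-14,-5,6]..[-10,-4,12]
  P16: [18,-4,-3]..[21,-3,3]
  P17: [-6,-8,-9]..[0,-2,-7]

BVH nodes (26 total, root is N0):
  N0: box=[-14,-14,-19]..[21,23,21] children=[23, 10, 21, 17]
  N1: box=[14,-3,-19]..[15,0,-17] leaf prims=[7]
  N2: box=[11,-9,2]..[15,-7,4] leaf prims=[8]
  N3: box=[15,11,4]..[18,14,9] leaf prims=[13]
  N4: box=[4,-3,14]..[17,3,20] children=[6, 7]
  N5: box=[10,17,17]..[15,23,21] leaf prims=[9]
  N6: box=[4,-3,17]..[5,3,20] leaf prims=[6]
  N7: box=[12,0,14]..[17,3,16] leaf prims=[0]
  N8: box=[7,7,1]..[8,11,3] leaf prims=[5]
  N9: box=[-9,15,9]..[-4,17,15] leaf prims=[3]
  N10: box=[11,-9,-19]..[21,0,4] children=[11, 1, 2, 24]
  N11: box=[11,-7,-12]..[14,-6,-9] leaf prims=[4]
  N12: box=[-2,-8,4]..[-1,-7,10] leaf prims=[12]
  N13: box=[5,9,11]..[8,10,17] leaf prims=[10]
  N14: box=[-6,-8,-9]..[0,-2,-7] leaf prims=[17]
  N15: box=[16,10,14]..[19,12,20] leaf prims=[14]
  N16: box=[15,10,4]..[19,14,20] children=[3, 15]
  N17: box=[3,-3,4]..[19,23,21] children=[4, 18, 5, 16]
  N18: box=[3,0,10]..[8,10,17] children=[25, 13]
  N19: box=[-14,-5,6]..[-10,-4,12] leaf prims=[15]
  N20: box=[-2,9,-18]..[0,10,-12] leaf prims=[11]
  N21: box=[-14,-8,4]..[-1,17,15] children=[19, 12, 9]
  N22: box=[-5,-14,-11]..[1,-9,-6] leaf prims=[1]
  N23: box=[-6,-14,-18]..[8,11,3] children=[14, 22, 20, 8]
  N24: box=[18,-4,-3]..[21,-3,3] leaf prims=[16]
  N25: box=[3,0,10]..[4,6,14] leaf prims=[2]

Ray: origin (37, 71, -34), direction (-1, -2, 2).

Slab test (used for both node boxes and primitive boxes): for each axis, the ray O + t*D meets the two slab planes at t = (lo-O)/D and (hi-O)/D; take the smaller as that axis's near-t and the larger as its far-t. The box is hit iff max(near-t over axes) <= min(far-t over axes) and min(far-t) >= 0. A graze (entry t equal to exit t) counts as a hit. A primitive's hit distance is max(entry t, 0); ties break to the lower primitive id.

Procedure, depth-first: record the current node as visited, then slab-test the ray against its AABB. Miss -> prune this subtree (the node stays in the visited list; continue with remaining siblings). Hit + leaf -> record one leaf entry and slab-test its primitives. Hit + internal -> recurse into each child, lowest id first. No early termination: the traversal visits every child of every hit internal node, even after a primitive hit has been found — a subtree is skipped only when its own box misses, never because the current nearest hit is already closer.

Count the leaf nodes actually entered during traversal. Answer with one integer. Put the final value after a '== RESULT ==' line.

Trace the traversal:
N0 x:[16,51] y:[24,85/2] z:[15/2,55/2] -> hit [24,55/2], descend [10, 17, 21, 23]
  N10 x:[16,26] y:[71/2,40] z:[15/2,19] -> miss, prune
  N17 x:[18,34] y:[24,37] z:[19,55/2] -> hit [24,55/2], descend [4, 5, 16, 18]
    N4 x:[20,33] y:[34,37] z:[24,27] -> miss, prune
    N5 x:[22,27] y:[24,27] z:[51/2,55/2] -> hit [51/2,27] leaf, test {P9@t=51/2}
    N16 x:[18,22] y:[57/2,61/2] z:[19,27] -> miss, prune
    N18 x:[29,34] y:[61/2,71/2] z:[22,51/2] -> miss, prune
  N21 x:[38,51] y:[27,79/2] z:[19,49/2] -> miss, prune
  N23 x:[29,43] y:[30,85/2] z:[8,37/2] -> miss, prune

9 AABB tests over nodes [0, 10, 17, 4, 5, 16, 18, 21, 23]; 1 leaf entered; closest P9.

== RESULT ==
1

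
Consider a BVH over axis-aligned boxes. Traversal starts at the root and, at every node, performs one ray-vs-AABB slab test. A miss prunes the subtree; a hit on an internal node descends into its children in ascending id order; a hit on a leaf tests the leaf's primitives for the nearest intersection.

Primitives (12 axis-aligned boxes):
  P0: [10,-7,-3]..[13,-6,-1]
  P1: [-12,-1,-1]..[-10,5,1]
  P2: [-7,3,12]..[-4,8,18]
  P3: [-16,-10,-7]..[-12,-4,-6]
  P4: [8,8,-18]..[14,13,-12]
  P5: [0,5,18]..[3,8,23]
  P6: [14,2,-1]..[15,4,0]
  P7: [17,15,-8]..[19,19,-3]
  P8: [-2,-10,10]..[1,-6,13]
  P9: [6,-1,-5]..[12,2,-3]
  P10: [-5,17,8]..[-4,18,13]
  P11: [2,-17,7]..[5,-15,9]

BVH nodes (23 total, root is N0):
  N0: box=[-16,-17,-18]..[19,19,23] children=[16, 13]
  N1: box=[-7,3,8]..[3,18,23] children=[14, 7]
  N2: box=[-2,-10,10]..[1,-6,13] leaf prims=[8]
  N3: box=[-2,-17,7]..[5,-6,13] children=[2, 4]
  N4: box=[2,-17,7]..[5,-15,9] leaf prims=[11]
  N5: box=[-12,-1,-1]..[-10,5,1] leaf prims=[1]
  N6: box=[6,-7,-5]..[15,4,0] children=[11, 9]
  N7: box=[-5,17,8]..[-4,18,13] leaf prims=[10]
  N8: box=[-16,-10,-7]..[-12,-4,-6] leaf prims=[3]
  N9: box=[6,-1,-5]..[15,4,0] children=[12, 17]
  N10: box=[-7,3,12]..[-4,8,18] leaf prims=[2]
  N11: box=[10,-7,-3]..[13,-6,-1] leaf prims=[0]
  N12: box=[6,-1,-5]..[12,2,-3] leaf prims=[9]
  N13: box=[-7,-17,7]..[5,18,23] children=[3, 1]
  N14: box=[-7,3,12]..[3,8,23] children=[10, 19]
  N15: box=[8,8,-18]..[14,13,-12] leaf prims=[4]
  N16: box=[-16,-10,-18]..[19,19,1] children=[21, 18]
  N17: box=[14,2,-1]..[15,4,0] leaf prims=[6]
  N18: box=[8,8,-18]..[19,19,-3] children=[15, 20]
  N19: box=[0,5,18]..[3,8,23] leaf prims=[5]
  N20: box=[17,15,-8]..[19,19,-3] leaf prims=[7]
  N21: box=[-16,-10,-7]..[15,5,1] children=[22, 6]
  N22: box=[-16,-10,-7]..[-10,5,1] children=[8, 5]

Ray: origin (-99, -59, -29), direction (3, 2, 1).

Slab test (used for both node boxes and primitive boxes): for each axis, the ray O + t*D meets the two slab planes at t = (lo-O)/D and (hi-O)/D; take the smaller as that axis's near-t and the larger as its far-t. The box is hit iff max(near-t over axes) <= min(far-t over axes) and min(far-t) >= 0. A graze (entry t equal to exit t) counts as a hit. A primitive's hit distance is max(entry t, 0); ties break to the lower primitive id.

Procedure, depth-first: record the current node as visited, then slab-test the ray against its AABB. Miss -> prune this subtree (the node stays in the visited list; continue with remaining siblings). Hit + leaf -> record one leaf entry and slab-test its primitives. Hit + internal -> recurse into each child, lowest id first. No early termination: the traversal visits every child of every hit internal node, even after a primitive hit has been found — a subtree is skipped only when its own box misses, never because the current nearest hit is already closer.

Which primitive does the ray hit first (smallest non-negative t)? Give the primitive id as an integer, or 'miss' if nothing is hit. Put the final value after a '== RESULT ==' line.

Traverse from the root:
N0 x:[83/3,118/3] y:[21,39] z:[11,52] -> hit [83/3,39], descend [13, 16]
  N13 x:[92/3,104/3] y:[21,77/2] z:[36,52] -> miss, prune
  N16 x:[83/3,118/3] y:[49/2,39] z:[11,30] -> hit [83/3,30], descend [18, 21]
    N18 x:[107/3,118/3] y:[67/2,39] z:[11,26] -> miss, prune
    N21 x:[83/3,38] y:[49/2,32] z:[22,30] -> hit [83/3,30], descend [6, 22]
      N6 x:[35,38] y:[26,63/2] z:[24,29] -> miss, prune
      N22 x:[83/3,89/3] y:[49/2,32] z:[22,30] -> hit [83/3,89/3], descend [5, 8]
        N5 x:[29,89/3] y:[29,32] z:[28,30] -> hit [29,89/3] leaf, test {P1@t=29}
        N8 x:[83/3,29] y:[49/2,55/2] z:[22,23] -> miss, prune

Visited [0, 13, 16, 18, 21, 6, 22, 5, 8]. Tests: 9 box, 1 leaf. Nearest: P1.

== RESULT ==
1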